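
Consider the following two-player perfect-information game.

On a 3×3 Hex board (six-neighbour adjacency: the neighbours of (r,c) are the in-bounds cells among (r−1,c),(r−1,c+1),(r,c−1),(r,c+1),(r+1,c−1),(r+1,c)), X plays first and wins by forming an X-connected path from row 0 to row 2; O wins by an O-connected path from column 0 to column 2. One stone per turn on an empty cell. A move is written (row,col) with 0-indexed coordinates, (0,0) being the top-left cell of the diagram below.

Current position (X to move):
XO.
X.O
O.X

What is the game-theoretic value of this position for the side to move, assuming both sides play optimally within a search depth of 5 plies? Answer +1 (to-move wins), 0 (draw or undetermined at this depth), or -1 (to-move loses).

value(XO./X.O/O.X, X) = -1

ply 1, X at XO./X.O/O.X | (0,2)=-1→XOX/X.O/O.X*; (1,1)=-1→XO./XXO/O.X; (2,1)=-1→XO./X.O/OXX
ply 2, O at XOX/X.O/O.X | (1,1)=+1→XOX/XOO/O.X*; (2,1)=+1→XOX/X.O/OOX
ply 3: XOX/XOO/O.X is terminal -1 (X); from XO./X.O/O.X depth 5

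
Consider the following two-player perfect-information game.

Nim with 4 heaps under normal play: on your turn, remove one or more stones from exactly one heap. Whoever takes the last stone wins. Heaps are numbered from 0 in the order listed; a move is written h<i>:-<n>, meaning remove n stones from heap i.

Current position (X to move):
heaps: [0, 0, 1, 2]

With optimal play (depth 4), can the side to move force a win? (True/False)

X winning at [(0,0,1,2)]: True

p1 X@[(0,0,1,2)]: h2:-1[(0,0,0,2)]-1 h3:-1[(0,0,1,1)]+1* h3:-2[(0,0,1,0)]-1
p2 O@[(0,0,1,1)]: h2:-1[(0,0,0,1)]-1* h3:-1[(0,0,1,0)]-1
p3 X@[(0,0,0,1)]: h3:-1[(0,0,0,0)]+1*
p4 O@[(0,0,0,0)] terminal -1; root [(0,0,1,2)] d4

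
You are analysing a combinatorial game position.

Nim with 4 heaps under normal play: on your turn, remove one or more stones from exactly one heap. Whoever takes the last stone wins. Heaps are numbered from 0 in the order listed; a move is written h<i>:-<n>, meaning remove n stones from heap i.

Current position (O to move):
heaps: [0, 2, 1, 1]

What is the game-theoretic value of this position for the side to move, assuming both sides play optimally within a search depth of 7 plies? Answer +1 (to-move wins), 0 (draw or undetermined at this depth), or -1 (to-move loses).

[(0,2,1,1)] O move#1: h1:-1:-1/(0,1,1,1), h1:-2:+1/(0,0,1,1)*, h2:-1:-1/(0,2,0,1), h3:-1:-1/(0,2,1,0)
[(0,0,1,1)] X move#2: h2:-1:-1/(0,0,0,1)*, h3:-1:-1/(0,0,1,0)
[(0,0,0,1)] O move#3: h3:-1:+1/(0,0,0,0)*
[(0,0,0,0)] end (terminal -1, X#4); searched (0,2,1,1) to 7

value((0,2,1,1), O) = +1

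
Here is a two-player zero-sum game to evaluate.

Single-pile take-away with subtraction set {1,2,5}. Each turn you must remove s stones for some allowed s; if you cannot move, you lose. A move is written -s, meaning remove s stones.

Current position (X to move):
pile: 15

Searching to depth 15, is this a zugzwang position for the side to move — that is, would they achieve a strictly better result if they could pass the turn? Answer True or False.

[15] X move#1: -1:-1/14*, -2:-1/13, -5:-1/10
[14] O move#2: -1:-1/13, -2:+1/12*, -5:+1/9
[12] X move#3: -1:-1/11*, -2:-1/10, -5:-1/7
[11] O move#4: -1:-1/10, -2:+1/9*, -5:+1/6
[9] X move#5: -1:-1/8*, -2:-1/7, -5:-1/4
[8] O move#6: -1:-1/7, -2:+1/6*, -5:+1/3
[6] X move#7: -1:-1/5*, -2:-1/4, -5:-1/1
[5] O move#8: -1:-1/4, -2:+1/3*, -5:+1/0
[3] X move#9: -1:-1/2*, -2:-1/1
[2] O move#10: -1:-1/1, -2:+1/0*
[0] end (terminal -1, X#11); searched 15 to 15
pass branch (O moves first from the same position):
  | [15] O move#1: -1:-1/14*, -2:-1/13, -5:-1/10
  | [14] X move#2: -1:-1/13, -2:+1/12*, -5:+1/9
  | [12] O move#3: -1:-1/11*, -2:-1/10, -5:-1/7
  | [11] X move#4: -1:-1/10, -2:+1/9*, -5:+1/6
  | [9] O move#5: -1:-1/8*, -2:-1/7, -5:-1/4
  | [8] X move#6: -1:-1/7, -2:+1/6*, -5:+1/3
  | [6] O move#7: -1:-1/5*, -2:-1/4, -5:-1/1
  | [5] X move#8: -1:-1/4, -2:+1/3*, -5:+1/0
  | [3] O move#9: -1:-1/2*, -2:-1/1
  | [2] X move#10: -1:-1/1, -2:+1/0*
  | [0] end (terminal -1, O#11); searched 15 to 15
X moving scores -1; X passing scores +1

zugzwang(15, X) = True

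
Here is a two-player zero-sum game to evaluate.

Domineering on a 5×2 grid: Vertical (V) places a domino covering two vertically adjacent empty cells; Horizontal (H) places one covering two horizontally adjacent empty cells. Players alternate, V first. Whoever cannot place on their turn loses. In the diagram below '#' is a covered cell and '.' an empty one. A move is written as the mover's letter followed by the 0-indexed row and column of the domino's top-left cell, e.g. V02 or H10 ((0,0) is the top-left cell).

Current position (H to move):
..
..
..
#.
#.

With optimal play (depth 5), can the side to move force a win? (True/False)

p1 H@[../../../#./#.]: H00[##/../../#./#.]-1 H10[../##/../#./#.]+1* H20[../../##/#./#.]-1
p2 V@[../##/../#./#.]: V21[../##/.#/##/#.]-1* V31[../##/../##/##]-1
p3 H@[../##/.#/##/#.]: H00[##/##/.#/##/#.]+1*
p4 V@[##/##/.#/##/#.] terminal -1; root [../../../#./#.] d5

H winning at [../../../#./#.]: True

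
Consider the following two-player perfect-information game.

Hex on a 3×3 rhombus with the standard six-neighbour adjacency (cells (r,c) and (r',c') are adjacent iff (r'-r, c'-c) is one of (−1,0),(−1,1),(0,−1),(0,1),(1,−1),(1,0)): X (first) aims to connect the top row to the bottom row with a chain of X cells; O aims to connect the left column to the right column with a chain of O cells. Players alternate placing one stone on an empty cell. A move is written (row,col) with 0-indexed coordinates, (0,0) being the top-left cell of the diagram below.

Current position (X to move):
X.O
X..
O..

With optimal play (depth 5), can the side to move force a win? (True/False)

ply 1, X at X.O/X../O.. | (0,1)=-1→XXO/X../O..*; (1,1)=-1→X.O/XX./O..; (1,2)=-1→X.O/X.X/O..; (2,1)=-1→X.O/X../OX.; (2,2)=-1→X.O/X../O.X
ply 2, O at XXO/X../O.. | (1,1)=+1→XXO/XO./O..*; (1,2)=+1→XXO/X.O/O..; (2,1)=+1→XXO/X../OO.; (2,2)=+1→XXO/X../O.O
ply 3: XXO/XO./O.. is terminal -1 (X); from X.O/X../O.. depth 5

X winning at [X.O/X../O..]: False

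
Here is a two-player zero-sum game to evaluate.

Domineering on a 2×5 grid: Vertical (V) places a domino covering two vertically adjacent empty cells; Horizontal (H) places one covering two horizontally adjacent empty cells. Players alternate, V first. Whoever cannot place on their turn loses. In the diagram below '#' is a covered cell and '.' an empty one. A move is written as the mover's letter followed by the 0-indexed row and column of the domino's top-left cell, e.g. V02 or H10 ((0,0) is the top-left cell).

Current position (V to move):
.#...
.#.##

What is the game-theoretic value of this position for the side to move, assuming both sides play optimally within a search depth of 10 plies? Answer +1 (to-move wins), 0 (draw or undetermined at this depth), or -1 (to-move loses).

p1 V@[.#.../.#.##]: V00[##.../##.##]-1 V02[.##../.####]+1*
p2 H@[.##../.####]: H03[.####/.####]-1*
p3 V@[.####/.####]: V00[#####/#####]+1*
p4 H@[#####/#####] terminal -1; root [.#.../.#.##] d10

value(.#.../.#.##, V) = +1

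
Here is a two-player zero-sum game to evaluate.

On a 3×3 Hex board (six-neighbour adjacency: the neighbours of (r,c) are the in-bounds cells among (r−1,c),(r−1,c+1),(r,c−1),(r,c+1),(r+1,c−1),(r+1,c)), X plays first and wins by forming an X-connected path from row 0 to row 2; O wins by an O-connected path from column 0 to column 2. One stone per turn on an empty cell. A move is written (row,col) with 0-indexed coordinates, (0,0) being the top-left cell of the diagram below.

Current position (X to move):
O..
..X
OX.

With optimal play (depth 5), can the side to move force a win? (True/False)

X winning at [O../..X/OX.]: True

ply 1, X at O../..X/OX. | (0,1)=+1→OX./..X/OX.*; (0,2)=+1→O.X/..X/OX.; (1,0)=-1→O../X.X/OX.; (1,1)=+1→O../.XX/OX.; (2,2)=-1→O../..X/OXX
ply 2, O at OX./..X/OX. | (0,2)=-1→OXO/..X/OX.*; (1,0)=-1→OX./O.X/OX.; (1,1)=-1→OX./.OX/OX.; (2,2)=-1→OX./..X/OXO
ply 3, X at OXO/..X/OX. | (1,0)=-1→OXO/X.X/OX.; (1,1)=+1→OXO/.XX/OX.*; (2,2)=-1→OXO/..X/OXX
ply 4: OXO/.XX/OX. is terminal -1 (O); from O../..X/OX. depth 5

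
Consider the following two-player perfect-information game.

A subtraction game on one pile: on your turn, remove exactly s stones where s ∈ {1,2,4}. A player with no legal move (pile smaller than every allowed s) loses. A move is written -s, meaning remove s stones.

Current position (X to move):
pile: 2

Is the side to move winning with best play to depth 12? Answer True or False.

ply 1, X at 2 | -1=-1→1; -2=+1→0*
ply 2: 0 is terminal -1 (O); from 2 depth 12

X winning at [2]: True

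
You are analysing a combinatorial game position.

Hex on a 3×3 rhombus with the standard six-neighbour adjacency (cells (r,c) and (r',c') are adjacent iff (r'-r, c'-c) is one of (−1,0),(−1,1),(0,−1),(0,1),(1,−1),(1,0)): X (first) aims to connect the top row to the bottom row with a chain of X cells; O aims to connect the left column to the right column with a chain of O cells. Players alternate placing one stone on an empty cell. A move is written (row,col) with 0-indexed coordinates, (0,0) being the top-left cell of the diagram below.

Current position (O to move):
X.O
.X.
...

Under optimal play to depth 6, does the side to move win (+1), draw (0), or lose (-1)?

value(X.O/.X./..., O) = -1

p1 O@[X.O/.X./...]: (0,1)[XOO/.X./...]-1* (1,0)[X.O/OX./...]-1 (1,2)[X.O/.XO/...]-1 (2,0)[X.O/.X./O..]-1 (2,1)[X.O/.X./.O.]-1 (2,2)[X.O/.X./..O]-1
p2 X@[XOO/.X./...]: (1,0)[XOO/XX./...]+1* (1,2)[XOO/.XX/...]-1 (2,0)[XOO/.X./X..]-1 (2,1)[XOO/.X./.X.]-1 (2,2)[XOO/.X./..X]-1
p3 O@[XOO/XX./...]: (1,2)[XOO/XXO/...]-1* (2,0)[XOO/XX./O..]-1 (2,1)[XOO/XX./.O.]-1 (2,2)[XOO/XX./..O]-1
p4 X@[XOO/XXO/...]: (2,0)[XOO/XXO/X..]+1* (2,1)[XOO/XXO/.X.]+1 (2,2)[XOO/XXO/..X]+1
p5 O@[XOO/XXO/X..] terminal -1; root [X.O/.X./...] d6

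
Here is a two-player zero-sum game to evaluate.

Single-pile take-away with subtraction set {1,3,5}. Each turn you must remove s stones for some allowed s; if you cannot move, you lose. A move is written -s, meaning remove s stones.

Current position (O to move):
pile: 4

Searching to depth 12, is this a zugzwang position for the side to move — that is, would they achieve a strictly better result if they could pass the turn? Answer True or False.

p1 O@[4]: -1[3]-1* -3[1]-1
p2 X@[3]: -1[2]+1* -3[0]+1
p3 O@[2]: -1[1]-1*
p4 X@[1]: -1[0]+1*
p5 O@[0] terminal -1; root [4] d12
suppose O passes — search the same position with X to move:
pass> p1 X@[4]: -1[3]-1* -3[1]-1
pass> p2 O@[3]: -1[2]+1* -3[0]+1
pass> p3 X@[2]: -1[1]-1*
pass> p4 O@[1]: -1[0]+1*
pass> p5 X@[0] terminal -1; root [4] d12
for O: play -1, pass +1

zugzwang(4, O) = True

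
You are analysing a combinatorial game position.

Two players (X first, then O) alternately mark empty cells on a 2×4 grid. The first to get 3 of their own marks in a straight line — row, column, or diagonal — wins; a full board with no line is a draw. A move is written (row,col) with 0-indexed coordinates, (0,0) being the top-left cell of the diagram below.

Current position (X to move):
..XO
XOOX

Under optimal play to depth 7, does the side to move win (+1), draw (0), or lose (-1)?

p1 X@[..XO/XOOX]: (0,0)[X.XO/XOOX]+0* (0,1)[.XXO/XOOX]+0
p2 O@[X.XO/XOOX]: (0,1)[XOXO/XOOX]+0*
p3 X@[XOXO/XOOX] terminal +0; root [..XO/XOOX] d7

value(..XO/XOOX, X) = 0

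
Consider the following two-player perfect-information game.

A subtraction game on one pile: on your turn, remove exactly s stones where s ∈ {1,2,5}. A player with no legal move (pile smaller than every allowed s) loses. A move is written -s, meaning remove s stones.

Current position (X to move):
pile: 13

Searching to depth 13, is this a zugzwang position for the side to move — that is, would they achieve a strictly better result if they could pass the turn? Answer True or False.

p1 X@[13]: -1[12]+1* -2[11]-1 -5[8]-1
p2 O@[12]: -1[11]-1* -2[10]-1 -5[7]-1
p3 X@[11]: -1[10]-1 -2[9]+1* -5[6]+1
p4 O@[9]: -1[8]-1* -2[7]-1 -5[4]-1
p5 X@[8]: -1[7]-1 -2[6]+1* -5[3]+1
p6 O@[6]: -1[5]-1* -2[4]-1 -5[1]-1
p7 X@[5]: -1[4]-1 -2[3]+1* -5[0]+1
p8 O@[3]: -1[2]-1* -2[1]-1
p9 X@[2]: -1[1]-1 -2[0]+1*
p10 O@[0] terminal -1; root [13] d13
suppose X passes — search the same position with O to move:
pass> p1 O@[13]: -1[12]+1* -2[11]-1 -5[8]-1
pass> p2 X@[12]: -1[11]-1* -2[10]-1 -5[7]-1
pass> p3 O@[11]: -1[10]-1 -2[9]+1* -5[6]+1
pass> p4 X@[9]: -1[8]-1* -2[7]-1 -5[4]-1
pass> p5 O@[8]: -1[7]-1 -2[6]+1* -5[3]+1
pass> p6 X@[6]: -1[5]-1* -2[4]-1 -5[1]-1
pass> p7 O@[5]: -1[4]-1 -2[3]+1* -5[0]+1
pass> p8 X@[3]: -1[2]-1* -2[1]-1
pass> p9 O@[2]: -1[1]-1 -2[0]+1*
pass> p10 X@[0] terminal -1; root [13] d13
for X: play +1, pass -1

zugzwang(13, X) = False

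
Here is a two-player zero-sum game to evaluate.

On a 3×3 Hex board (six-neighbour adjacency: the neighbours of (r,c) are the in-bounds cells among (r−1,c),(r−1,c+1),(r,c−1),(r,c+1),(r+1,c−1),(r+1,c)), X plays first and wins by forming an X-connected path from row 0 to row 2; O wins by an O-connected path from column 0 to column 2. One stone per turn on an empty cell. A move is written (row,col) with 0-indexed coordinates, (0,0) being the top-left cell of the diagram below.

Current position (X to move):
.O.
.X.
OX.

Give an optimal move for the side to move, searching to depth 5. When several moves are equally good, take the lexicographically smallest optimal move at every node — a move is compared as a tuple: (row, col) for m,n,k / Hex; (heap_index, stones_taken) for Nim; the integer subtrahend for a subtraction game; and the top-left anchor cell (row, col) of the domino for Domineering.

X's best at [.O./.X./OX.]: (0,0)

p1 X@[.O./.X./OX.]: (0,0)[XO./.X./OX.]+1* (0,2)[.OX/.X./OX.]+1 (1,0)[.O./XX./OX.]+1 (1,2)[.O./.XX/OX.]-1 (2,2)[.O./.X./OXX]-1
p2 O@[XO./.X./OX.]: (0,2)[XOO/.X./OX.]-1* (1,0)[XO./OX./OX.]-1 (1,2)[XO./.XO/OX.]-1 (2,2)[XO./.X./OXO]-1
p3 X@[XOO/.X./OX.]: (1,0)[XOO/XX./OX.]+1* (1,2)[XOO/.XX/OX.]-1 (2,2)[XOO/.X./OXX]-1
p4 O@[XOO/XX./OX.] terminal -1; root [.O./.X./OX.] d5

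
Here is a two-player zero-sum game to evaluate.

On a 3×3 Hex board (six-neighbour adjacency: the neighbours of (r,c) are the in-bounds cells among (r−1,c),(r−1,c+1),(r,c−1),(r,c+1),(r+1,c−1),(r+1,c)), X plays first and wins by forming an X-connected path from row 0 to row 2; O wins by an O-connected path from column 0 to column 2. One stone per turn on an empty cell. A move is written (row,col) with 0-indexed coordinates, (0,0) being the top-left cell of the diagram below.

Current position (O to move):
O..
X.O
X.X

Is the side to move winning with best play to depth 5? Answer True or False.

ply 1, O at O../X.O/X.X | (0,1)=+1→OO./X.O/X.X*; (0,2)=-1→O.O/X.O/X.X; (1,1)=-1→O../XOO/X.X; (2,1)=-1→O../X.O/XOX
ply 2, X at OO./X.O/X.X | (0,2)=-1→OOX/X.O/X.X*; (1,1)=-1→OO./XXO/X.X; (2,1)=-1→OO./X.O/XXX
ply 3, O at OOX/X.O/X.X | (1,1)=+1→OOX/XOO/X.X*; (2,1)=-1→OOX/X.O/XOX
ply 4: OOX/XOO/X.X is terminal -1 (X); from O../X.O/X.X depth 5

O winning at [O../X.O/X.X]: True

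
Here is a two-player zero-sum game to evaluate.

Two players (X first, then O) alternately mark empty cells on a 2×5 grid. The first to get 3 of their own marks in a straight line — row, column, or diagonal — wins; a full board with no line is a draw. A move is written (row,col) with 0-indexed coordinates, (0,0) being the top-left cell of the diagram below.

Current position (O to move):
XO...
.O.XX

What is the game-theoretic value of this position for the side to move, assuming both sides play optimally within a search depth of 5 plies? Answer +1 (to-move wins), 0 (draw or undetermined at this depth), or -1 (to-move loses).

value(XO.../.O.XX, O) = 0

[XO.../.O.XX] O move#1: (0,2):-1/XOO../.O.XX, (0,3):-1/XO.O./.O.XX, (0,4):-1/XO..O/.O.XX, (1,0):-1/XO.../OO.XX, (1,2):+0/XO.../.OOXX*
[XO.../.OOXX] X move#2: (0,2):-1/XOX../.OOXX, (0,3):-1/XO.X./.OOXX, (0,4):-1/XO..X/.OOXX, (1,0):+0/XO.../XOOXX*
[XO.../XOOXX] O move#3: (0,2):+0/XOO../XOOXX*, (0,3):+0/XO.O./XOOXX, (0,4):+0/XO..O/XOOXX
[XOO../XOOXX] X move#4: (0,3):+0/XOOX./XOOXX*, (0,4):-1/XOO.X/XOOXX
[XOOX./XOOXX] O move#5: (0,4):+0/XOOXO/XOOXX*
[XOOXO/XOOXX] end (terminal +0, X#6); searched XO.../.O.XX to 5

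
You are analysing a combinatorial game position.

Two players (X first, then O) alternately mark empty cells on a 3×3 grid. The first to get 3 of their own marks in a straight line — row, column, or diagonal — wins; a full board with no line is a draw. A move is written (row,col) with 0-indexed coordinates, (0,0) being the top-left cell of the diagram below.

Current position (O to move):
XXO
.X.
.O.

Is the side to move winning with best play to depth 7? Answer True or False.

ply 1, O at XXO/.X./.O. | (1,0)=-1→XXO/OX./.O.; (1,2)=-1→XXO/.XO/.O.; (2,0)=-1→XXO/.X./OO.; (2,2)=+1→XXO/.X./.OO*
ply 2, X at XXO/.X./.OO | (1,0)=-1→XXO/XX./.OO*; (1,2)=-1→XXO/.XX/.OO; (2,0)=-1→XXO/.X./XOO
ply 3, O at XXO/XX./.OO | (1,2)=+1→XXO/XXO/.OO*; (2,0)=+1→XXO/XX./OOO
ply 4: XXO/XXO/.OO is terminal -1 (X); from XXO/.X./.O. depth 7

O winning at [XXO/.X./.O.]: True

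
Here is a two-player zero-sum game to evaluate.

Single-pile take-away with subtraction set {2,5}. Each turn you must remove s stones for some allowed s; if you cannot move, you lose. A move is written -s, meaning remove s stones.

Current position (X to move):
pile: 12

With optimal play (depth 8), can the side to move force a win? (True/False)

ply 1, X at 12 | -2=-1→10; -5=+1→7*
ply 2, O at 7 | -2=-1→5*; -5=-1→2
ply 3, X at 5 | -2=-1→3; -5=+1→0*
ply 4: 0 is terminal -1 (O); from 12 depth 8

X winning at [12]: True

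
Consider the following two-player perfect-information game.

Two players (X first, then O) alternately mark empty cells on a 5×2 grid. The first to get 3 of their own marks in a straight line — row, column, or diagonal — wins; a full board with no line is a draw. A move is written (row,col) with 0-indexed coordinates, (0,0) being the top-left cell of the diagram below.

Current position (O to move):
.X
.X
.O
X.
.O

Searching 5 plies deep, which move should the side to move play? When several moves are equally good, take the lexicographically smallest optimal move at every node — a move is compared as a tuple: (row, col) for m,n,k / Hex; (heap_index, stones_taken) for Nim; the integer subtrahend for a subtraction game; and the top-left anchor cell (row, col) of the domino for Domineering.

O's best at [.X/.X/.O/X./.O]: (3,1)

p1 O@[.X/.X/.O/X./.O]: (0,0)[OX/.X/.O/X./.O]+0 (1,0)[.X/OX/.O/X./.O]+0 (2,0)[.X/.X/OO/X./.O]+0 (3,1)[.X/.X/.O/XO/.O]+1* (4,0)[.X/.X/.O/X./OO]+0
p2 X@[.X/.X/.O/XO/.O] terminal -1; root [.X/.X/.O/X./.O] d5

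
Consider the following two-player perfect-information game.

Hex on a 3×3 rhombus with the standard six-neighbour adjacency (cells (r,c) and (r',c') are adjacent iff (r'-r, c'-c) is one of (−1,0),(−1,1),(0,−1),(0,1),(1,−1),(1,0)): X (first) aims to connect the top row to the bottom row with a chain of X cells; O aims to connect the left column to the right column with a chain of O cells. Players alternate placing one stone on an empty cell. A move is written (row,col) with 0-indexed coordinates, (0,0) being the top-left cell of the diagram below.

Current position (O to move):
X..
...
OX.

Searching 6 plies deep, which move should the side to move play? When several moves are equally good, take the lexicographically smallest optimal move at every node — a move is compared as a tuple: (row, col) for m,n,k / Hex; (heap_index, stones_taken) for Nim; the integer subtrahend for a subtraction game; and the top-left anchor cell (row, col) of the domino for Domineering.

[X../.../OX.] O move#1: (0,1):-1/XO./.../OX., (0,2):-1/X.O/.../OX., (1,0):-1/X../O../OX., (1,1):+1/X../.O./OX.*, (1,2):-1/X../..O/OX., (2,2):-1/X../.../OXO
[X../.O./OX.] X move#2: (0,1):-1/XX./.O./OX.*, (0,2):-1/X.X/.O./OX., (1,0):-1/X../XO./OX., (1,2):-1/X../.OX/OX., (2,2):-1/X../.O./OXX
[XX./.O./OX.] O move#3: (0,2):+1/XXO/.O./OX.*, (1,0):+1/XX./OO./OX., (1,2):+1/XX./.OO/OX., (2,2):+1/XX./.O./OXO
[XXO/.O./OX.] end (terminal -1, X#4); searched X../.../OX. to 6

O's best at [X../.../OX.]: (1,1)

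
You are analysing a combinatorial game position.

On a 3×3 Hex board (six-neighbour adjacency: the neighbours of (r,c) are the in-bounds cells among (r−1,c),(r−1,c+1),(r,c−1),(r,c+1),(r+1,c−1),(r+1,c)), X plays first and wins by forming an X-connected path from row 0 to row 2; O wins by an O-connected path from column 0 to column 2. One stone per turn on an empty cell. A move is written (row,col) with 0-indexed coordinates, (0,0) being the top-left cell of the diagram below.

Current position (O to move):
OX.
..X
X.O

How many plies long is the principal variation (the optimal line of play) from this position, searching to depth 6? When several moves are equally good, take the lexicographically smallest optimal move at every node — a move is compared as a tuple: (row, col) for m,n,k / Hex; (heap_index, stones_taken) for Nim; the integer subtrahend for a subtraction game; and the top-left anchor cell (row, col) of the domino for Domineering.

[OX./..X/X.O] O move#1: (0,2):-1/OXO/..X/X.O*, (1,0):-1/OX./O.X/X.O, (1,1):-1/OX./.OX/X.O, (2,1):-1/OX./..X/XOO
[OXO/..X/X.O] X move#2: (1,0):+1/OXO/X.X/X.O*, (1,1):+1/OXO/.XX/X.O, (2,1):+1/OXO/..X/XXO
[OXO/X.X/X.O] end (terminal -1, O#3); searched OX./..X/X.O to 6

PV length from [OX./..X/X.O]: 2 plies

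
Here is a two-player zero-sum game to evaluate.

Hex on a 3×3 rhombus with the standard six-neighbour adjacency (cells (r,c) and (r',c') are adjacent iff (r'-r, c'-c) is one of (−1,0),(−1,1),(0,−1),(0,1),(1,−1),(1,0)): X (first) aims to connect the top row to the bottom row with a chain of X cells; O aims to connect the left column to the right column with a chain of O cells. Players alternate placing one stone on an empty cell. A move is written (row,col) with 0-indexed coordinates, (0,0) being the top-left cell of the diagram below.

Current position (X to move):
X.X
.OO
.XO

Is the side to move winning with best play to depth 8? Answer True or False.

ply 1, X at X.X/.OO/.XO | (0,1)=-1→XXX/.OO/.XO*; (1,0)=-1→X.X/XOO/.XO; (2,0)=-1→X.X/.OO/XXO
ply 2, O at XXX/.OO/.XO | (1,0)=+1→XXX/OOO/.XO*; (2,0)=+1→XXX/.OO/OXO
ply 3: XXX/OOO/.XO is terminal -1 (X); from X.X/.OO/.XO depth 8

X winning at [X.X/.OO/.XO]: False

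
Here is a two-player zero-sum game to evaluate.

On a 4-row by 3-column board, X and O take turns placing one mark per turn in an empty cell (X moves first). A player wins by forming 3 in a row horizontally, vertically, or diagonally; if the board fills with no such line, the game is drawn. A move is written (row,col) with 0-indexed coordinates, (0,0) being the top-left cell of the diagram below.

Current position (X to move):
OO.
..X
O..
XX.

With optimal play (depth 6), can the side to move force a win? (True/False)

[OO./..X/O../XX.] X move#1: (0,2):-1/OOX/..X/O../XX., (1,0):-1/OO./X.X/O../XX., (1,1):-1/OO./.XX/O../XX., (2,1):+1/OO./..X/OX./XX.*, (2,2):-1/OO./..X/O.X/XX., (3,2):+1/OO./..X/O../XXX
[OO./..X/OX./XX.] end (terminal -1, O#2); searched OO./..X/O../XX. to 6

X winning at [OO./..X/O../XX.]: True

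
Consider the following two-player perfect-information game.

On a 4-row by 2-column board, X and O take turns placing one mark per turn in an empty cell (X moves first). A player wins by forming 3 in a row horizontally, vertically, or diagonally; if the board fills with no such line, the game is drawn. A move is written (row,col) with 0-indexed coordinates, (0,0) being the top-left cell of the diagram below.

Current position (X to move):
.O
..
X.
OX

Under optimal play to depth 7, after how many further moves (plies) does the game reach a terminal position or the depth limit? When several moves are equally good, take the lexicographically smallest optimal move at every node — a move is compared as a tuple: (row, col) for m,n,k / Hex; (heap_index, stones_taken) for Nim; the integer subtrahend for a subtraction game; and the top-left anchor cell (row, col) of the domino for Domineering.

PV length from [.O/../X./OX]: 4 plies

ply 1, X at .O/../X./OX | (0,0)=+0→XO/../X./OX*; (1,0)=+0→.O/X./X./OX; (1,1)=+0→.O/.X/X./OX; (2,1)=+0→.O/../XX/OX
ply 2, O at XO/../X./OX | (1,0)=+0→XO/O./X./OX*; (1,1)=-1→XO/.O/X./OX; (2,1)=-1→XO/../XO/OX
ply 3, X at XO/O./X./OX | (1,1)=+0→XO/OX/X./OX*; (2,1)=+0→XO/O./XX/OX
ply 4, O at XO/OX/X./OX | (2,1)=+0→XO/OX/XO/OX*
ply 5: XO/OX/XO/OX is terminal +0 (X); from .O/../X./OX depth 7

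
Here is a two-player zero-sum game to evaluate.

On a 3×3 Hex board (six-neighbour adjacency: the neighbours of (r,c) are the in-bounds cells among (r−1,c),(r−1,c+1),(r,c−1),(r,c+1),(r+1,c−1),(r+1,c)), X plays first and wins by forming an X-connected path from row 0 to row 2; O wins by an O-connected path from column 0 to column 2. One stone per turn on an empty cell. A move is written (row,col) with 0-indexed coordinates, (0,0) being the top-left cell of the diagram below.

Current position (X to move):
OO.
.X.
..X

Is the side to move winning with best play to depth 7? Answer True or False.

[OO./.X./..X] X move#1: (0,2):+1/OOX/.X./..X*, (1,0):-1/OO./XX./..X, (1,2):-1/OO./.XX/..X, (2,0):-1/OO./.X./X.X, (2,1):-1/OO./.X./.XX
[OOX/.X./..X] O move#2: (1,0):-1/OOX/OX./..X*, (1,2):-1/OOX/.XO/..X, (2,0):-1/OOX/.X./O.X, (2,1):-1/OOX/.X./.OX
[OOX/OX./..X] X move#3: (1,2):+1/OOX/OXX/..X*, (2,0):+1/OOX/OX./X.X, (2,1):+1/OOX/OX./.XX
[OOX/OXX/..X] end (terminal -1, O#4); searched OO./.X./..X to 7

X winning at [OO./.X./..X]: True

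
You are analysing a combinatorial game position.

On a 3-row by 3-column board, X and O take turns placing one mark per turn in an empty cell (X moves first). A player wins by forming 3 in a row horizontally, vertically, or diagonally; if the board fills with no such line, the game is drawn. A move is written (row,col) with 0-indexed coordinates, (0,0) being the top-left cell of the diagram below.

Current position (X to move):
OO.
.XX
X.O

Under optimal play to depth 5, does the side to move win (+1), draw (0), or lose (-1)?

value(OO./.XX/X.O, X) = +1

p1 X@[OO./.XX/X.O]: (0,2)[OOX/.XX/X.O]+1* (1,0)[OO./XXX/X.O]+1 (2,1)[OO./.XX/XXO]-1
p2 O@[OOX/.XX/X.O] terminal -1; root [OO./.XX/X.O] d5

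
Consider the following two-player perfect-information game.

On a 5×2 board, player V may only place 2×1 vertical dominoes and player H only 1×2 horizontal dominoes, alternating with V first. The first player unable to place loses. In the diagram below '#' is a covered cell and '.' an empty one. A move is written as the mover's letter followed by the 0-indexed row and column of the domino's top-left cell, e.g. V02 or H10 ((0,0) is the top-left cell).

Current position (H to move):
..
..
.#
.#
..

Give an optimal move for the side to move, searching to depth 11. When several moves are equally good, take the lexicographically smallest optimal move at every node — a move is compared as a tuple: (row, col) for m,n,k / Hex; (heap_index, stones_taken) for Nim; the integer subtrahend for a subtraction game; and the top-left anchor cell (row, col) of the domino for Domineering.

H's best at [../../.#/.#/..]: H00

ply 1, H at ../../.#/.#/.. | H00=+1→##/../.#/.#/..*; H10=+1→../##/.#/.#/..; H40=-1→../../.#/.#/##
ply 2, V at ##/../.#/.#/.. | V10=-1→##/#./##/.#/..*; V20=-1→##/../##/##/..; V30=-1→##/../.#/##/#.
ply 3, H at ##/#./##/.#/.. | H40=+1→##/#./##/.#/##*
ply 4: ##/#./##/.#/## is terminal -1 (V); from ../../.#/.#/.. depth 11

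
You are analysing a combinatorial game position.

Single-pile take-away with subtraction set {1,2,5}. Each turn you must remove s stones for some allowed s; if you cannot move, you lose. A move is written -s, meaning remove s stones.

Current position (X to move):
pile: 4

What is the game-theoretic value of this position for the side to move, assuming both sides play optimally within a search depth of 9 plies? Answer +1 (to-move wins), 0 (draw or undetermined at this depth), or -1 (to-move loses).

ply 1, X at 4 | -1=+1→3*; -2=-1→2
ply 2, O at 3 | -1=-1→2*; -2=-1→1
ply 3, X at 2 | -1=-1→1; -2=+1→0*
ply 4: 0 is terminal -1 (O); from 4 depth 9

value(4, X) = +1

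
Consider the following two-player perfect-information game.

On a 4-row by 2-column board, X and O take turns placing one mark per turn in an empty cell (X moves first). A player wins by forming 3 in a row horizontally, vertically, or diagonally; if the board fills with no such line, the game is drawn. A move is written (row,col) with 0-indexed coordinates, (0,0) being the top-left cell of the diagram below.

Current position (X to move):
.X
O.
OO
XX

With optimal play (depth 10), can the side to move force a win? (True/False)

X winning at [.X/O./OO/XX]: False

ply 1, X at .X/O./OO/XX | (0,0)=+0→XX/O./OO/XX*; (1,1)=-1→.X/OX/OO/XX
ply 2, O at XX/O./OO/XX | (1,1)=+0→XX/OO/OO/XX*
ply 3: XX/OO/OO/XX is terminal +0 (X); from .X/O./OO/XX depth 10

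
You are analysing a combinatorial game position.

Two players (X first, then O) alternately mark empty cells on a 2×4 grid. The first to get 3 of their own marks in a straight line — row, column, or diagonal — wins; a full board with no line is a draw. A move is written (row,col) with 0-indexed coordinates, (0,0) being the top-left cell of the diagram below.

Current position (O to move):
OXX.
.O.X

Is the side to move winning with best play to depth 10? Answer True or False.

O winning at [OXX./.O.X]: False

p1 O@[OXX./.O.X]: (0,3)[OXXO/.O.X]+0* (1,0)[OXX./OO.X]-1 (1,2)[OXX./.OOX]-1
p2 X@[OXXO/.O.X]: (1,0)[OXXO/XO.X]+0* (1,2)[OXXO/.OXX]+0
p3 O@[OXXO/XO.X]: (1,2)[OXXO/XOOX]+0*
p4 X@[OXXO/XOOX] terminal +0; root [OXX./.O.X] d10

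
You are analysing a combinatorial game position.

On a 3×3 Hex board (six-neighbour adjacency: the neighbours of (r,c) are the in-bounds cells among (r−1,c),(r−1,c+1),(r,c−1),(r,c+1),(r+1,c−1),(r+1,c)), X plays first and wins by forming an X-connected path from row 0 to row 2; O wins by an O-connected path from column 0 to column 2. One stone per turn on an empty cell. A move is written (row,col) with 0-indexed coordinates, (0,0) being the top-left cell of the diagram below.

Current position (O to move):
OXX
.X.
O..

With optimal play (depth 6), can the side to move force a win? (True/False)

O winning at [OXX/.X./O..]: True

p1 O@[OXX/.X./O..]: (1,0)[OXX/OX./O..]-1 (1,2)[OXX/.XO/O..]-1 (2,1)[OXX/.X./OO.]+1* (2,2)[OXX/.X./O.O]-1
p2 X@[OXX/.X./OO.]: (1,0)[OXX/XX./OO.]-1* (1,2)[OXX/.XX/OO.]-1 (2,2)[OXX/.X./OOX]-1
p3 O@[OXX/XX./OO.]: (1,2)[OXX/XXO/OO.]+1* (2,2)[OXX/XX./OOO]+1
p4 X@[OXX/XXO/OO.] terminal -1; root [OXX/.X./O..] d6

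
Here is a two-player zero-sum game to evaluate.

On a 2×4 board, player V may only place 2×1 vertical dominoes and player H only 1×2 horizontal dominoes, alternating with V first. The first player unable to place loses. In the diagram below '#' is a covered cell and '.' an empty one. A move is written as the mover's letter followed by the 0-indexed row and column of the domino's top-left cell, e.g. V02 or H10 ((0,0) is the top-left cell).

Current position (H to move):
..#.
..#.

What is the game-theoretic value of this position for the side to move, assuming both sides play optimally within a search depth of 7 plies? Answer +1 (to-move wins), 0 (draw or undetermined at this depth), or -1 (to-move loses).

ply 1, H at ..#./..#. | H00=+1→###./..#.*; H10=+1→..#./###.
ply 2, V at ###./..#. | V03=-1→####/..##*
ply 3, H at ####/..## | H10=+1→####/####*
ply 4: ####/#### is terminal -1 (V); from ..#./..#. depth 7

value(..#./..#., H) = +1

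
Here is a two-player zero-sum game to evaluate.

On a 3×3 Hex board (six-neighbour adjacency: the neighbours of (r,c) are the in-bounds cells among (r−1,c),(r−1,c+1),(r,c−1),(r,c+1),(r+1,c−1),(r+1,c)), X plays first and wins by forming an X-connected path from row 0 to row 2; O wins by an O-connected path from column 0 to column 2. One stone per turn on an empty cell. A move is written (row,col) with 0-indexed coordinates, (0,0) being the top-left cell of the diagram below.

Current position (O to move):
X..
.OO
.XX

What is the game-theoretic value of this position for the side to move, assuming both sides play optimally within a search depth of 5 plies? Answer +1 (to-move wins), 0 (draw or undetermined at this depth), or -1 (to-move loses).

value(X../.OO/.XX, O) = +1

[X../.OO/.XX] O move#1: (0,1):+1/XO./.OO/.XX*, (0,2):+1/X.O/.OO/.XX, (1,0):+1/X../OOO/.XX, (2,0):+1/X../.OO/OXX
[XO./.OO/.XX] X move#2: (0,2):-1/XOX/.OO/.XX*, (1,0):-1/XO./XOO/.XX, (2,0):-1/XO./.OO/XXX
[XOX/.OO/.XX] O move#3: (1,0):+1/XOX/OOO/.XX*, (2,0):+1/XOX/.OO/OXX
[XOX/OOO/.XX] end (terminal -1, X#4); searched X../.OO/.XX to 5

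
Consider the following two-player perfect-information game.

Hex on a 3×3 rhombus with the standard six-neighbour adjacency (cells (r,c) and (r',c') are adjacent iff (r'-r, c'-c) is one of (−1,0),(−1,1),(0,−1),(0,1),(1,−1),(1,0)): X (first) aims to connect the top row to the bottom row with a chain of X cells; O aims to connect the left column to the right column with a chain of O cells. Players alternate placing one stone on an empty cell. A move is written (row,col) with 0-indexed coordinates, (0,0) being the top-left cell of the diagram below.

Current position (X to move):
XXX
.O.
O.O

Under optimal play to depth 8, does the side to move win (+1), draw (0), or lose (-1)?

value(XXX/.O./O.O, X) = -1

ply 1, X at XXX/.O./O.O | (1,0)=-1→XXX/XO./O.O*; (1,2)=-1→XXX/.OX/O.O; (2,1)=-1→XXX/.O./OXO
ply 2, O at XXX/XO./O.O | (1,2)=+1→XXX/XOO/O.O*; (2,1)=+1→XXX/XO./OOO
ply 3: XXX/XOO/O.O is terminal -1 (X); from XXX/.O./O.O depth 8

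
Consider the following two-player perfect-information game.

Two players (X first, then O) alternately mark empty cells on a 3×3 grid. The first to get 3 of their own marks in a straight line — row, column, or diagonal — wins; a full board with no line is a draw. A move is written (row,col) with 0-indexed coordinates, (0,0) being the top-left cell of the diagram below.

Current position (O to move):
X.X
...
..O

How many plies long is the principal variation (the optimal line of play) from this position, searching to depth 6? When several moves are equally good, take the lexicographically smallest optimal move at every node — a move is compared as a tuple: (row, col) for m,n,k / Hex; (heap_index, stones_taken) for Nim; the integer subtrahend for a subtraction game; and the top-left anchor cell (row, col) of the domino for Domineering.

PV length from [X.X/.../..O]: 4 plies

[X.X/.../..O] O move#1: (0,1):-1/XOX/.../..O*, (1,0):-1/X.X/O../..O, (1,1):-1/X.X/.O./..O, (1,2):-1/X.X/..O/..O, (2,0):-1/X.X/.../O.O, (2,1):-1/X.X/.../.OO
[XOX/.../..O] X move#2: (1,0):+0/XOX/X../..O, (1,1):+0/XOX/.X./..O, (1,2):-1/XOX/..X/..O, (2,0):+1/XOX/.../X.O*, (2,1):+0/XOX/.../.XO
[XOX/.../X.O] O move#3: (1,0):-1/XOX/O../X.O*, (1,1):-1/XOX/.O./X.O, (1,2):-1/XOX/..O/X.O, (2,1):-1/XOX/.../XOO
[XOX/O../X.O] X move#4: (1,1):+1/XOX/OX./X.O*, (1,2):+0/XOX/O.X/X.O, (2,1):+0/XOX/O../XXO
[XOX/OX./X.O] end (terminal -1, O#5); searched X.X/.../..O to 6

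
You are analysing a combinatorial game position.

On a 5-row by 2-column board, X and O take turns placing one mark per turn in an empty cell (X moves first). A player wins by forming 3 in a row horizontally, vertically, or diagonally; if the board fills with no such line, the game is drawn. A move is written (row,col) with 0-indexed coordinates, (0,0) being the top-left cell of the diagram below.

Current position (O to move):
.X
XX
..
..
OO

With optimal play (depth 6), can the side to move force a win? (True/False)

p1 O@[.X/XX/../../OO]: (0,0)[OX/XX/../../OO]-1 (2,0)[.X/XX/O./../OO]-1 (2,1)[.X/XX/.O/../OO]+0* (3,0)[.X/XX/../O./OO]-1 (3,1)[.X/XX/../.O/OO]-1
p2 X@[.X/XX/.O/../OO]: (0,0)[XX/XX/.O/../OO]-1 (2,0)[.X/XX/XO/../OO]-1 (3,0)[.X/XX/.O/X./OO]-1 (3,1)[.X/XX/.O/.X/OO]+0*
p3 O@[.X/XX/.O/.X/OO]: (0,0)[OX/XX/.O/.X/OO]+0* (2,0)[.X/XX/OO/.X/OO]+0 (3,0)[.X/XX/.O/OX/OO]+0
p4 X@[OX/XX/.O/.X/OO]: (2,0)[OX/XX/XO/.X/OO]+0* (3,0)[OX/XX/.O/XX/OO]+0
p5 O@[OX/XX/XO/.X/OO]: (3,0)[OX/XX/XO/OX/OO]+0*
p6 X@[OX/XX/XO/OX/OO] terminal +0; root [.X/XX/../../OO] d6

O winning at [.X/XX/../../OO]: False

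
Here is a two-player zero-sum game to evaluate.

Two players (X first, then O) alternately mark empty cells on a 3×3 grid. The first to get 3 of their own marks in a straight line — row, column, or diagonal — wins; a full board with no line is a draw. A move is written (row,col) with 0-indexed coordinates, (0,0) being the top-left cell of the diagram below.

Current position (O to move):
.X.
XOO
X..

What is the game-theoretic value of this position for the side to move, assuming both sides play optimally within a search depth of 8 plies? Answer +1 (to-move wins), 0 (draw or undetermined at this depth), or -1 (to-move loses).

value(.X./XOO/X.., O) = 0

ply 1, O at .X./XOO/X.. | (0,0)=+0→OX./XOO/X..*; (0,2)=-1→.XO/XOO/X..; (2,1)=-1→.X./XOO/XO.; (2,2)=-1→.X./XOO/X.O
ply 2, X at OX./XOO/X.. | (0,2)=-1→OXX/XOO/X..; (2,1)=-1→OX./XOO/XX.; (2,2)=+0→OX./XOO/X.X*
ply 3, O at OX./XOO/X.X | (0,2)=-1→OXO/XOO/X.X; (2,1)=+0→OX./XOO/XOX*
ply 4, X at OX./XOO/XOX | (0,2)=+0→OXX/XOO/XOX*
ply 5: OXX/XOO/XOX is terminal +0 (O); from .X./XOO/X.. depth 8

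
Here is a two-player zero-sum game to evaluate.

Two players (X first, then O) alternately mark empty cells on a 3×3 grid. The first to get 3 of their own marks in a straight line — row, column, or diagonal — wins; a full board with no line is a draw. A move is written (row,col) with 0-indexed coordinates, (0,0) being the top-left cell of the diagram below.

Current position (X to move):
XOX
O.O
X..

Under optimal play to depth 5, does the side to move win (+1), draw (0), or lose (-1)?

value(XOX/O.O/X.., X) = +1

p1 X@[XOX/O.O/X..]: (1,1)[XOX/OXO/X..]+1* (2,1)[XOX/O.O/XX.]-1 (2,2)[XOX/O.O/X.X]-1
p2 O@[XOX/OXO/X..] terminal -1; root [XOX/O.O/X..] d5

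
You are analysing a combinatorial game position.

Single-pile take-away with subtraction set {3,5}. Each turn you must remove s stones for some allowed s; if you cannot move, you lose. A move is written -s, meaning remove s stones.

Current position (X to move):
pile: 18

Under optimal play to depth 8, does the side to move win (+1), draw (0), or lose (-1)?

value(18, X) = -1

p1 X@[18]: -3[15]-1* -5[13]-1
p2 O@[15]: -3[12]-1 -5[10]+1*
p3 X@[10]: -3[7]-1* -5[5]-1
p4 O@[7]: -3[4]-1 -5[2]+1*
p5 X@[2] terminal -1; root [18] d8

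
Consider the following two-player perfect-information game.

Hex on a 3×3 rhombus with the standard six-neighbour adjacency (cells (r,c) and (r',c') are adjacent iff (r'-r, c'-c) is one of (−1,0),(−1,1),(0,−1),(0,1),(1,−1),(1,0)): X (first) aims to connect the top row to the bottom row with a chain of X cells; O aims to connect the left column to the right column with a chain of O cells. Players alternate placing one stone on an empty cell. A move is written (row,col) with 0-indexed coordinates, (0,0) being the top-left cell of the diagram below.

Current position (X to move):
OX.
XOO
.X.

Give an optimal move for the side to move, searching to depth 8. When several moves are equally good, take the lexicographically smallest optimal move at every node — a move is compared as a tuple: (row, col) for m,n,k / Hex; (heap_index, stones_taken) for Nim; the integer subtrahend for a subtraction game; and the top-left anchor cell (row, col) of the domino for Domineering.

X's best at [OX./XOO/.X.]: (2,0)

[OX./XOO/.X.] X move#1: (0,2):-1/OXX/XOO/.X., (2,0):+1/OX./XOO/XX.*, (2,2):-1/OX./XOO/.XX
[OX./XOO/XX.] end (terminal -1, O#2); searched OX./XOO/.X. to 8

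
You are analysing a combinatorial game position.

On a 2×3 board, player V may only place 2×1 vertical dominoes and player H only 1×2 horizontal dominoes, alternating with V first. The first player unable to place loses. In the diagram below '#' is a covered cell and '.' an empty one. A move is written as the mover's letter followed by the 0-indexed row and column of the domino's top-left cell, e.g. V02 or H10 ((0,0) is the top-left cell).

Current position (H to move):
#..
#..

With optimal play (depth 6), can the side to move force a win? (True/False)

[#../#..] H move#1: H01:+1/###/#..*, H11:+1/#../###
[###/#..] end (terminal -1, V#2); searched #../#.. to 6

H winning at [#../#..]: True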